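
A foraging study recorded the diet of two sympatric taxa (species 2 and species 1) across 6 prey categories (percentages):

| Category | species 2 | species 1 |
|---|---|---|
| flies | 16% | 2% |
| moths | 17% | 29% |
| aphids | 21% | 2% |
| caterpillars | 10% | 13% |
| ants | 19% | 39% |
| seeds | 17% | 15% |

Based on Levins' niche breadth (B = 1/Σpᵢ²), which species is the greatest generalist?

Convert percentages to proportions (divide by 100).
Σp_2ᵢ² = 0.16² + 0.17² + 0.21² + 0.10² + 0.19² + 0.17² = 0.0256 + 0.0289 + 0.0441 + 0.0100 + 0.0361 + 0.0289 = 0.1736
B_2 = 1 / 0.1736 = 5.7604
Σp_1ᵢ² = 0.02² + 0.29² + 0.02² + 0.13² + 0.39² + 0.15² = 0.0004 + 0.0841 + 0.0004 + 0.0169 + 0.1521 + 0.0225 = 0.2764
B_1 = 1 / 0.2764 = 3.6179
Highest B → broadest niche (most generalist): species 2 (B = 5.76).

species 2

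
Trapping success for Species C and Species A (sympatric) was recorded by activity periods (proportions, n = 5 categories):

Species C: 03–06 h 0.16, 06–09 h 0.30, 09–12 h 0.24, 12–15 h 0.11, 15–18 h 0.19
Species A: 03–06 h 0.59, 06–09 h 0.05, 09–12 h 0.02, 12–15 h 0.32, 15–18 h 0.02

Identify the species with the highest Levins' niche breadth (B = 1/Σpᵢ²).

Σp_Cᵢ² = 0.16² + 0.30² + 0.24² + 0.11² + 0.19² = 0.0256 + 0.0900 + 0.0576 + 0.0121 + 0.0361 = 0.2214
B_C = 1 / 0.2214 = 4.5167
Σp_Aᵢ² = 0.59² + 0.05² + 0.02² + 0.32² + 0.02² = 0.3481 + 0.0025 + 0.0004 + 0.1024 + 0.0004 = 0.4538
B_A = 1 / 0.4538 = 2.2036
Highest B → broadest niche (most generalist): Species C (B = 4.52).

Species C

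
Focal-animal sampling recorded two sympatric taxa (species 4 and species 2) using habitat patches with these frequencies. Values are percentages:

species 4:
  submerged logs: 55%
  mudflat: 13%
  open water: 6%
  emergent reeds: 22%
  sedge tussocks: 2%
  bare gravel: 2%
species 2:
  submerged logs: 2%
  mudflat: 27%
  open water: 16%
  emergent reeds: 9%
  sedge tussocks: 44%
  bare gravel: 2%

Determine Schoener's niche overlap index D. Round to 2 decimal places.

Convert percentages to proportions (divide by 100).
Σ|p₁ᵢ − p₂ᵢ| = 0.53 + 0.14 + 0.10 + 0.13 + 0.42 + 0.00 = 1.32
D = 1 − ½ × 1.32 = 1 − 0.660 = 0.3400

0.34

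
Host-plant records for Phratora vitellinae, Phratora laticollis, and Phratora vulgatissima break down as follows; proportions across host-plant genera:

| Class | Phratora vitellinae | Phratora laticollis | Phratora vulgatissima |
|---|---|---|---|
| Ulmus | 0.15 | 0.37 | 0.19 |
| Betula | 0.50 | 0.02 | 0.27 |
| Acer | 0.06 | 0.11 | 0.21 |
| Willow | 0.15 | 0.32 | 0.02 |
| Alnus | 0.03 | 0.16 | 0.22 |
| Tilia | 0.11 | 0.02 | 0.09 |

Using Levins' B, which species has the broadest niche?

Phratora vulgatissima

Σp_viteᵢ² = 0.15² + 0.50² + 0.06² + 0.15² + 0.03² + 0.11² = 0.0225 + 0.2500 + 0.0036 + 0.0225 + 0.0009 + 0.0121 = 0.3116
B_vite = 1 / 0.3116 = 3.2092
Σp_latiᵢ² = 0.37² + 0.02² + 0.11² + 0.32² + 0.16² + 0.02² = 0.1369 + 0.0004 + 0.0121 + 0.1024 + 0.0256 + 0.0004 = 0.2778
B_lati = 1 / 0.2778 = 3.5997
Σp_vulgᵢ² = 0.19² + 0.27² + 0.21² + 0.02² + 0.22² + 0.09² = 0.0361 + 0.0729 + 0.0441 + 0.0004 + 0.0484 + 0.0081 = 0.2100
B_vulg = 1 / 0.2100 = 4.7619
Highest B → broadest niche (most generalist): Phratora vulgatissima (B = 4.76).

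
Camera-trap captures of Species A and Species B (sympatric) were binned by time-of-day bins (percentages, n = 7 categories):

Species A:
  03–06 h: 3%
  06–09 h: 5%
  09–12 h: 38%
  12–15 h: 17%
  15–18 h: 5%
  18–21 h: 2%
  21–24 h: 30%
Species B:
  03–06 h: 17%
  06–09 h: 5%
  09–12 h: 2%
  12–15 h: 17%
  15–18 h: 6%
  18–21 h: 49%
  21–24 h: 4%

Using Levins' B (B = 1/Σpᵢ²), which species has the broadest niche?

Convert percentages to proportions (divide by 100).
Σp_Aᵢ² = 0.03² + 0.05² + 0.38² + 0.17² + 0.05² + 0.02² + 0.30² = 0.0009 + 0.0025 + 0.1444 + 0.0289 + 0.0025 + 0.0004 + 0.0900 = 0.2696
B_A = 1 / 0.2696 = 3.7092
Σp_Bᵢ² = 0.17² + 0.05² + 0.02² + 0.17² + 0.06² + 0.49² + 0.04² = 0.0289 + 0.0025 + 0.0004 + 0.0289 + 0.0036 + 0.2401 + 0.0016 = 0.3060
B_B = 1 / 0.3060 = 3.2680
Highest B → broadest niche (most generalist): Species A (B = 3.71).

Species A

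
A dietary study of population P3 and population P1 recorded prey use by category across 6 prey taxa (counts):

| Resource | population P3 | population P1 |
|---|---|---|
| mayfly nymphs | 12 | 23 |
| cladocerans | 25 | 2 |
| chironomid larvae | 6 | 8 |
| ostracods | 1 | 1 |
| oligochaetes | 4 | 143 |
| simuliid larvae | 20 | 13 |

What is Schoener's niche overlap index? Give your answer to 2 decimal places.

Proportions for population P3 (n=68): 12/68=0.1765, 25/68=0.3676, 6/68=0.0882, 1/68=0.0147, 4/68=0.0588, 20/68=0.2941
Proportions for population P1 (n=190): 23/190=0.1211, 2/190=0.0105, 8/190=0.0421, 1/190=0.0053, 143/190=0.7526, 13/190=0.0684
Σ|p₁ᵢ − p₂ᵢ| = 0.0554 + 0.3571 + 0.0461 + 0.0094 + 0.6938 + 0.2257 = 1.3875
D = 1 − ½ × 1.3875 = 1 − 0.69375 = 0.30625

0.31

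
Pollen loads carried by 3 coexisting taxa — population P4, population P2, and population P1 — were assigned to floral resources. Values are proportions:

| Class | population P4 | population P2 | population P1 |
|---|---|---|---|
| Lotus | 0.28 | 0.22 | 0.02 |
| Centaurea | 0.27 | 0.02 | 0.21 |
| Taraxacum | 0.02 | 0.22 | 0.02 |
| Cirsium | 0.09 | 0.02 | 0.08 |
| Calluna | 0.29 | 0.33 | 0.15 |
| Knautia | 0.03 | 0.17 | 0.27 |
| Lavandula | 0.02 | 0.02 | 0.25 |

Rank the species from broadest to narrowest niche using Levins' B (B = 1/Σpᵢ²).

population P1 > population P2 > population P4

Σp_P4ᵢ² = 0.28² + 0.27² + 0.02² + 0.09² + 0.29² + 0.03² + 0.02² = 0.0784 + 0.0729 + 0.0004 + 0.0081 + 0.0841 + 0.0009 + 0.0004 = 0.2452
B_P4 = 1 / 0.2452 = 4.0783
Σp_P2ᵢ² = 0.22² + 0.02² + 0.22² + 0.02² + 0.33² + 0.17² + 0.02² = 0.0484 + 0.0004 + 0.0484 + 0.0004 + 0.1089 + 0.0289 + 0.0004 = 0.2358
B_P2 = 1 / 0.2358 = 4.2409
Σp_P1ᵢ² = 0.02² + 0.21² + 0.02² + 0.08² + 0.15² + 0.27² + 0.25² = 0.0004 + 0.0441 + 0.0004 + 0.0064 + 0.0225 + 0.0729 + 0.0625 = 0.2092
B_P1 = 1 / 0.2092 = 4.7801
Ranking by B (broadest → narrowest): population P1 (4.78) > population P2 (4.24) > population P4 (4.08)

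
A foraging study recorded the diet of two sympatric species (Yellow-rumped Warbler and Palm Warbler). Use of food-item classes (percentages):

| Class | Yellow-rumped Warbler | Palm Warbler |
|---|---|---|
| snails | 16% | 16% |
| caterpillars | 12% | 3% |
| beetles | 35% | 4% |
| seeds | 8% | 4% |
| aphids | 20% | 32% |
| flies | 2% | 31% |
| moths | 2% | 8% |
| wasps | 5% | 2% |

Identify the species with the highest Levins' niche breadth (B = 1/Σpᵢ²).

Yellow-rumped Warbler

Convert percentages to proportions (divide by 100).
Σp_Yellᵢ² = 0.16² + 0.12² + 0.35² + 0.08² + 0.20² + 0.02² + 0.02² + 0.05² = 0.0256 + 0.0144 + 0.1225 + 0.0064 + 0.0400 + 0.0004 + 0.0004 + 0.0025 = 0.2122
B_Yell = 1 / 0.2122 = 4.7125
Σp_Palmᵢ² = 0.16² + 0.03² + 0.04² + 0.04² + 0.32² + 0.31² + 0.08² + 0.02² = 0.0256 + 0.0009 + 0.0016 + 0.0016 + 0.1024 + 0.0961 + 0.0064 + 0.0004 = 0.2350
B_Palm = 1 / 0.2350 = 4.2553
Highest B → broadest niche (most generalist): Yellow-rumped Warbler (B = 4.71).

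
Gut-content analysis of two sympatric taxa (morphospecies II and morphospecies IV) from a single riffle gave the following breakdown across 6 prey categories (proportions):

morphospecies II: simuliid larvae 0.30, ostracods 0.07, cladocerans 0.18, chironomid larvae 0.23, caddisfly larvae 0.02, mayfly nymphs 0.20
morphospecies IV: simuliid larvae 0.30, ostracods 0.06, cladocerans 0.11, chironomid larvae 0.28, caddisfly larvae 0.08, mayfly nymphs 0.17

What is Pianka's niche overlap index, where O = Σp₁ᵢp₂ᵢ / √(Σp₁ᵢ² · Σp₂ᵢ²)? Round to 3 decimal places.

0.973

Σ p₁ᵢp₂ᵢ = 0.0900 + 0.0042 + 0.0198 + 0.0644 + 0.0016 + 0.0340 = 0.2140
Σp_1ᵢ² = 0.30² + 0.07² + 0.18² + 0.23² + 0.02² + 0.20² = 0.0900 + 0.0049 + 0.0324 + 0.0529 + 0.0004 + 0.0400 = 0.2206
Σp_2ᵢ² = 0.30² + 0.06² + 0.11² + 0.28² + 0.08² + 0.17² = 0.0900 + 0.0036 + 0.0121 + 0.0784 + 0.0064 + 0.0289 = 0.2194
O = 0.2140 / √(0.2206 × 0.2194) = 0.2140 / 0.219999 = 0.97273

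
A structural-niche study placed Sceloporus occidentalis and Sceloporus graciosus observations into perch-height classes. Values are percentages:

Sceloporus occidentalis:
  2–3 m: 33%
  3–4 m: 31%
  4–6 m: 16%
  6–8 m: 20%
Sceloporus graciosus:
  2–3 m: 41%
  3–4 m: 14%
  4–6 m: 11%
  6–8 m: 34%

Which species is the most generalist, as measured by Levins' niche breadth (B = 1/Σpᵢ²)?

Convert percentages to proportions (divide by 100).
Σp_occiᵢ² = 0.33² + 0.31² + 0.16² + 0.20² = 0.1089 + 0.0961 + 0.0256 + 0.0400 = 0.2706
B_occi = 1 / 0.2706 = 3.6955
Σp_gracᵢ² = 0.41² + 0.14² + 0.11² + 0.34² = 0.1681 + 0.0196 + 0.0121 + 0.1156 = 0.3154
B_grac = 1 / 0.3154 = 3.1706
Highest B → broadest niche (most generalist): Sceloporus occidentalis (B = 3.70).

Sceloporus occidentalis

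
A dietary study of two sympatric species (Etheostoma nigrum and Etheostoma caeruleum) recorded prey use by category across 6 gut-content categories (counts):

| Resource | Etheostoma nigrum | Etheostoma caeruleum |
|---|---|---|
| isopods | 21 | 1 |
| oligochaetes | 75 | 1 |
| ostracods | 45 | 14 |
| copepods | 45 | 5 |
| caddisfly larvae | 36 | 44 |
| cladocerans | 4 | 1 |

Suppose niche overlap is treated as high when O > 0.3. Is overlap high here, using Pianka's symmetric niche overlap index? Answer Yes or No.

Yes

Proportions for Etheostoma nigrum (n=226): 21/226=0.0929, 75/226=0.3319, 45/226=0.1991, 45/226=0.1991, 36/226=0.1593, 4/226=0.0177
Proportions for Etheostoma caeruleum (n=66): 1/66=0.0152, 1/66=0.0152, 14/66=0.2121, 5/66=0.0758, 44/66=0.6667, 1/66=0.0152
Σ p₁ᵢp₂ᵢ = 0.001412 + 0.005045 + 0.042229 + 0.015092 + 0.106205 + 0.000269 = 0.170252
Σp_1ᵢ² = 0.0929² + 0.3319² + 0.1991² + 0.1991² + 0.1593² + 0.0177² = 0.008630 + 0.110158 + 0.039641 + 0.039641 + 0.025376 + 0.000313 = 0.223759
Σp_2ᵢ² = 0.0152² + 0.0152² + 0.2121² + 0.0758² + 0.6667² + 0.0152² = 0.000231 + 0.000231 + 0.044986 + 0.005746 + 0.444489 + 0.000231 = 0.495914
O = 0.170252 / √(0.223759 × 0.495914) = 0.170252 / 0.3331144 = 0.5111
O = 0.5111 > 0.3 → Yes.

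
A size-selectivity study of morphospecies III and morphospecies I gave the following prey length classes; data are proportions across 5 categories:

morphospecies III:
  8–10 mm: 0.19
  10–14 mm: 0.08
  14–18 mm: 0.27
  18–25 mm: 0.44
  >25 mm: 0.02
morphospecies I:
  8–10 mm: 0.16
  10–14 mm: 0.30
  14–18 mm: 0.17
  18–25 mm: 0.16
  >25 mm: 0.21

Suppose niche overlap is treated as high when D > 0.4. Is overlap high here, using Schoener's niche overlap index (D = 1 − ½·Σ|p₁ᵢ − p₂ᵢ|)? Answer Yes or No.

Σ|p₁ᵢ − p₂ᵢ| = 0.03 + 0.22 + 0.10 + 0.28 + 0.19 = 0.82
D = 1 − ½ × 0.82 = 1 − 0.410 = 0.5900
D = 0.5900 > 0.4 → Yes.

Yes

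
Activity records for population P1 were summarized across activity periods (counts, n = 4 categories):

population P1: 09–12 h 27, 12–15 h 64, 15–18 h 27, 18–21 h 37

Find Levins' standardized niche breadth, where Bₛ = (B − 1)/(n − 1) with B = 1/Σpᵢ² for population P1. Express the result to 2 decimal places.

Proportions for population P1 (n=155): 27/155=0.1742, 64/155=0.4129, 27/155=0.1742, 37/155=0.2387
Σpᵢ² = 0.1742² + 0.4129² + 0.1742² + 0.2387² = 0.030346 + 0.170486 + 0.030346 + 0.056978 = 0.288156
B = 1 / 0.288156 = 3.4703
Bₛ = (B − 1)/(n − 1) = (3.4703 − 1)/(4 − 1) = 2.4703/3 = 0.8234

0.82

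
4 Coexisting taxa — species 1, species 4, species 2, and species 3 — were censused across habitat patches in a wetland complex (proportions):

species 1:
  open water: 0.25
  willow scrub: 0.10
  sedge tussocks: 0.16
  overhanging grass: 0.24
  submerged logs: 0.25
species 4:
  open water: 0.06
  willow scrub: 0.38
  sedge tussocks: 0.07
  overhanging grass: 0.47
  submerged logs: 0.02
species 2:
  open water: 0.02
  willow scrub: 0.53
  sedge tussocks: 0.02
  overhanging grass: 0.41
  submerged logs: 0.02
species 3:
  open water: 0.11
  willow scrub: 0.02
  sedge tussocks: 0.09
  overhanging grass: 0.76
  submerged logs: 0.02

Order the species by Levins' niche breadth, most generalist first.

Σp_1ᵢ² = 0.25² + 0.10² + 0.16² + 0.24² + 0.25² = 0.0625 + 0.0100 + 0.0256 + 0.0576 + 0.0625 = 0.2182
B_1 = 1 / 0.2182 = 4.5830
Σp_4ᵢ² = 0.06² + 0.38² + 0.07² + 0.47² + 0.02² = 0.0036 + 0.1444 + 0.0049 + 0.2209 + 0.0004 = 0.3742
B_4 = 1 / 0.3742 = 2.6724
Σp_2ᵢ² = 0.02² + 0.53² + 0.02² + 0.41² + 0.02² = 0.0004 + 0.2809 + 0.0004 + 0.1681 + 0.0004 = 0.4502
B_2 = 1 / 0.4502 = 2.2212
Σp_3ᵢ² = 0.11² + 0.02² + 0.09² + 0.76² + 0.02² = 0.0121 + 0.0004 + 0.0081 + 0.5776 + 0.0004 = 0.5986
B_3 = 1 / 0.5986 = 1.6706
Ranking by B (broadest → narrowest): species 1 (4.58) > species 4 (2.67) > species 2 (2.22) > species 3 (1.67)

species 1 > species 4 > species 2 > species 3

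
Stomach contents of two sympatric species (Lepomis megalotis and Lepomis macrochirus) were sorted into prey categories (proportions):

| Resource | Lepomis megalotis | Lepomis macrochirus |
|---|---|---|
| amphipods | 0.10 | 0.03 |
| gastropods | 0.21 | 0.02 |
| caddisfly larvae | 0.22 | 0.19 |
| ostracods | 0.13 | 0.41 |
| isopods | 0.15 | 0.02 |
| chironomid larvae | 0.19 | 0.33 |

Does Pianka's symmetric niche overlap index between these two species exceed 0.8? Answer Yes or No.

Σ p₁ᵢp₂ᵢ = 0.0030 + 0.0042 + 0.0418 + 0.0533 + 0.0030 + 0.0627 = 0.1680
Σp_1ᵢ² = 0.10² + 0.21² + 0.22² + 0.13² + 0.15² + 0.19² = 0.0100 + 0.0441 + 0.0484 + 0.0169 + 0.0225 + 0.0361 = 0.1780
Σp_2ᵢ² = 0.03² + 0.02² + 0.19² + 0.41² + 0.02² + 0.33² = 0.0009 + 0.0004 + 0.0361 + 0.1681 + 0.0004 + 0.1089 = 0.3148
O = 0.1680 / √(0.1780 × 0.3148) = 0.1680 / 0.23672 = 0.7097
O = 0.7097 < 0.8 → No.

No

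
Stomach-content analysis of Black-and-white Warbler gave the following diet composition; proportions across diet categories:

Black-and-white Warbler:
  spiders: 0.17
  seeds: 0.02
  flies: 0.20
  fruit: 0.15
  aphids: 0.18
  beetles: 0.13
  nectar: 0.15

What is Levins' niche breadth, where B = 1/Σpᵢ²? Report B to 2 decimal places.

6.11

Σpᵢ² = 0.17² + 0.02² + 0.20² + 0.15² + 0.18² + 0.13² + 0.15² = 0.0289 + 0.0004 + 0.0400 + 0.0225 + 0.0324 + 0.0169 + 0.0225 = 0.1636
B = 1 / 0.1636 = 6.1125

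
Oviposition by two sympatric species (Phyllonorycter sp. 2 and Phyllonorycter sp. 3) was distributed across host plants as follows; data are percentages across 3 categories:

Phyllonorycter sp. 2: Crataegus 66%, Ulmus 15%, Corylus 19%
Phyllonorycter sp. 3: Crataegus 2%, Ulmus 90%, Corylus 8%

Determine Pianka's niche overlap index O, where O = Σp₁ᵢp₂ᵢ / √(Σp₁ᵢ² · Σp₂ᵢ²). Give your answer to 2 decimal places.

0.26

Convert percentages to proportions (divide by 100).
Σ p₁ᵢp₂ᵢ = 0.0132 + 0.1350 + 0.0152 = 0.1634
Σp_1ᵢ² = 0.66² + 0.15² + 0.19² = 0.4356 + 0.0225 + 0.0361 = 0.4942
Σp_2ᵢ² = 0.02² + 0.90² + 0.08² = 0.0004 + 0.8100 + 0.0064 = 0.8168
O = 0.1634 / √(0.4942 × 0.8168) = 0.1634 / 0.63534 = 0.2572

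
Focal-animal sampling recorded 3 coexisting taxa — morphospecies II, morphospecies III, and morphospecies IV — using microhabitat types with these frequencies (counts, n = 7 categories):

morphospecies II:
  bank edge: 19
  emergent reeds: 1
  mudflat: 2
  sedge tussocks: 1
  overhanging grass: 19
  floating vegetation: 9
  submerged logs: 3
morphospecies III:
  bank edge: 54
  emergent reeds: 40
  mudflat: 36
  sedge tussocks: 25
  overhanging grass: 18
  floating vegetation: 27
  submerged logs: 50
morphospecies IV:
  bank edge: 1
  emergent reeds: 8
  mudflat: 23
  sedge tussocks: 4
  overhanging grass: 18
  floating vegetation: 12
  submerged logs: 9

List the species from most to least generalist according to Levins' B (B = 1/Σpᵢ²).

Proportions for morphospecies II (n=54): 19/54=0.3519, 1/54=0.0185, 2/54=0.0370, 1/54=0.0185, 19/54=0.3519, 9/54=0.1667, 3/54=0.0556
Proportions for morphospecies III (n=250): 54/250=0.2160, 40/250=0.1600, 36/250=0.1440, 25/250=0.1000, 18/250=0.0720, 27/250=0.1080, 50/250=0.2000
Proportions for morphospecies IV (n=75): 1/75=0.0133, 8/75=0.1067, 23/75=0.3067, 4/75=0.0533, 18/75=0.2400, 12/75=0.1600, 9/75=0.1200
Σp_IIᵢ² = 0.3519² + 0.0185² + 0.0370² + 0.0185² + 0.3519² + 0.1667² + 0.0556² = 0.123834 + 0.000342 + 0.001369 + 0.000342 + 0.123834 + 0.027789 + 0.003091 = 0.280601
B_II = 1 / 0.280601 = 3.5638
Σp_IIIᵢ² = 0.2160² + 0.1600² + 0.1440² + 0.1000² + 0.0720² + 0.1080² + 0.2000² = 0.046656 + 0.025600 + 0.020736 + 0.010000 + 0.005184 + 0.011664 + 0.040000 = 0.159840
B_III = 1 / 0.159840 = 6.2563
Σp_IVᵢ² = 0.0133² + 0.1067² + 0.3067² + 0.0533² + 0.2400² + 0.1600² + 0.1200² = 0.000177 + 0.011385 + 0.094065 + 0.002841 + 0.057600 + 0.025600 + 0.014400 = 0.206068
B_IV = 1 / 0.206068 = 4.8528
Ranking by B (broadest → narrowest): morphospecies III (6.26) > morphospecies IV (4.85) > morphospecies II (3.56)

morphospecies III > morphospecies IV > morphospecies II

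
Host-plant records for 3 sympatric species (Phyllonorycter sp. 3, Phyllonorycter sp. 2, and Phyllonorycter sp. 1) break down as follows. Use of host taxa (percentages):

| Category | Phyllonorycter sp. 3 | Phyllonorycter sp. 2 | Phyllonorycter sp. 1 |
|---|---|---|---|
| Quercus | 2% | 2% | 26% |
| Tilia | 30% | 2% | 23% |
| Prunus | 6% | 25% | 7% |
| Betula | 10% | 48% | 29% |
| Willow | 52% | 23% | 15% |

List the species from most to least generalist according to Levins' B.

Phyllonorycter sp. 1 > Phyllonorycter sp. 2 > Phyllonorycter sp. 3

Convert percentages to proportions (divide by 100).
Σp_3ᵢ² = 0.02² + 0.30² + 0.06² + 0.10² + 0.52² = 0.0004 + 0.0900 + 0.0036 + 0.0100 + 0.2704 = 0.3744
B_3 = 1 / 0.3744 = 2.6709
Σp_2ᵢ² = 0.02² + 0.02² + 0.25² + 0.48² + 0.23² = 0.0004 + 0.0004 + 0.0625 + 0.2304 + 0.0529 = 0.3466
B_2 = 1 / 0.3466 = 2.8852
Σp_1ᵢ² = 0.26² + 0.23² + 0.07² + 0.29² + 0.15² = 0.0676 + 0.0529 + 0.0049 + 0.0841 + 0.0225 = 0.2320
B_1 = 1 / 0.2320 = 4.3103
Ranking by B (broadest → narrowest): Phyllonorycter sp. 1 (4.31) > Phyllonorycter sp. 2 (2.89) > Phyllonorycter sp. 3 (2.67)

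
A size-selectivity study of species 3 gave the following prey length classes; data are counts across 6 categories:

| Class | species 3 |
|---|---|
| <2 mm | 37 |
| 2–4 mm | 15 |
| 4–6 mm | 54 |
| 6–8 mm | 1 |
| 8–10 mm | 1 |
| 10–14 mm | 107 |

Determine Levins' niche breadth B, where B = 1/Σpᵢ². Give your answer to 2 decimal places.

2.90

Proportions for species 3 (n=215): 37/215=0.1721, 15/215=0.0698, 54/215=0.2512, 1/215=0.0047, 1/215=0.0047, 107/215=0.4977
Σpᵢ² = 0.1721² + 0.0698² + 0.2512² + 0.0047² + 0.0047² + 0.4977² = 0.029618 + 0.004872 + 0.063101 + 0.000022 + 0.000022 + 0.247705 = 0.345340
B = 1 / 0.345340 = 2.8957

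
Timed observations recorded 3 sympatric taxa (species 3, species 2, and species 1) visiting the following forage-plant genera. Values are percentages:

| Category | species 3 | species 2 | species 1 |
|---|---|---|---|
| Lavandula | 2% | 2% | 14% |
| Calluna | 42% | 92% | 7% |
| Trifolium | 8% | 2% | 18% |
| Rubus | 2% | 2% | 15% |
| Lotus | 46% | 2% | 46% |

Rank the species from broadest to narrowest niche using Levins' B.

Convert percentages to proportions (divide by 100).
Σp_3ᵢ² = 0.02² + 0.42² + 0.08² + 0.02² + 0.46² = 0.0004 + 0.1764 + 0.0064 + 0.0004 + 0.2116 = 0.3952
B_3 = 1 / 0.3952 = 2.5304
Σp_2ᵢ² = 0.02² + 0.92² + 0.02² + 0.02² + 0.02² = 0.0004 + 0.8464 + 0.0004 + 0.0004 + 0.0004 = 0.8480
B_2 = 1 / 0.8480 = 1.1792
Σp_1ᵢ² = 0.14² + 0.07² + 0.18² + 0.15² + 0.46² = 0.0196 + 0.0049 + 0.0324 + 0.0225 + 0.2116 = 0.2910
B_1 = 1 / 0.2910 = 3.4364
Ranking by B (broadest → narrowest): species 1 (3.44) > species 3 (2.53) > species 2 (1.18)

species 1 > species 3 > species 2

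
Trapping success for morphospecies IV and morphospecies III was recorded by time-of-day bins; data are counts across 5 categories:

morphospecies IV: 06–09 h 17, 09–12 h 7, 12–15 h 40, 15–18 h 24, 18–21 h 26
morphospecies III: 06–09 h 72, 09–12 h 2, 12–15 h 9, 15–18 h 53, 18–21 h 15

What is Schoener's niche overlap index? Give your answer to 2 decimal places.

0.53

Proportions for morphospecies IV (n=114): 17/114=0.1491, 7/114=0.0614, 40/114=0.3509, 24/114=0.2105, 26/114=0.2281
Proportions for morphospecies III (n=151): 72/151=0.4768, 2/151=0.0132, 9/151=0.0596, 53/151=0.3510, 15/151=0.0993
Σ|p₁ᵢ − p₂ᵢ| = 0.3277 + 0.0482 + 0.2913 + 0.1405 + 0.1288 = 0.9365
D = 1 − ½ × 0.9365 = 1 − 0.46825 = 0.53175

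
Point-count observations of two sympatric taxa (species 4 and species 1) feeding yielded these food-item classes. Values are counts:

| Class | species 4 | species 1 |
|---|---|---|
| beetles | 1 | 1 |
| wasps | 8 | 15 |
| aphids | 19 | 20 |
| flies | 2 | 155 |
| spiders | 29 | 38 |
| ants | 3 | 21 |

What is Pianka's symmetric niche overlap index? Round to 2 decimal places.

0.34

Proportions for species 4 (n=62): 1/62=0.0161, 8/62=0.1290, 19/62=0.3065, 2/62=0.0323, 29/62=0.4677, 3/62=0.0484
Proportions for species 1 (n=250): 1/250=0.0040, 15/250=0.0600, 20/250=0.0800, 155/250=0.6200, 38/250=0.1520, 21/250=0.0840
Σ p₁ᵢp₂ᵢ = 0.000064 + 0.007740 + 0.024520 + 0.020026 + 0.071090 + 0.004066 = 0.127506
Σp_1ᵢ² = 0.0161² + 0.1290² + 0.3065² + 0.0323² + 0.4677² + 0.0484² = 0.000259 + 0.016641 + 0.093942 + 0.001043 + 0.218743 + 0.002343 = 0.332971
Σp_2ᵢ² = 0.0040² + 0.0600² + 0.0800² + 0.6200² + 0.1520² + 0.0840² = 0.000016 + 0.003600 + 0.006400 + 0.384400 + 0.023104 + 0.007056 = 0.424576
O = 0.127506 / √(0.332971 × 0.424576) = 0.127506 / 0.3759940 = 0.3391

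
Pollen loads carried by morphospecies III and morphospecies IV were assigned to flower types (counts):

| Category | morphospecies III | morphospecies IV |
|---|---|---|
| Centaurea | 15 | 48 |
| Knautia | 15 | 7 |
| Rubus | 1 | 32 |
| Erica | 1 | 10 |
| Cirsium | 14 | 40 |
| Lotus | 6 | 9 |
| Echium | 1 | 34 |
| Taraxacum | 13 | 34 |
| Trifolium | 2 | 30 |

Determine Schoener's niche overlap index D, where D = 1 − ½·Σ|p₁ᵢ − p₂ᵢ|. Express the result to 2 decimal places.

Proportions for morphospecies III (n=68): 15/68=0.2206, 15/68=0.2206, 1/68=0.0147, 1/68=0.0147, 14/68=0.2059, 6/68=0.0882, 1/68=0.0147, 13/68=0.1912, 2/68=0.0294
Proportions for morphospecies IV (n=244): 48/244=0.1967, 7/244=0.0287, 32/244=0.1311, 10/244=0.0410, 40/244=0.1639, 9/244=0.0369, 34/244=0.1393, 34/244=0.1393, 30/244=0.1230
Σ|p₁ᵢ − p₂ᵢ| = 0.0239 + 0.1919 + 0.1164 + 0.0263 + 0.0420 + 0.0513 + 0.1246 + 0.0519 + 0.0936 = 0.7219
D = 1 − ½ × 0.7219 = 1 − 0.36095 = 0.63905

0.64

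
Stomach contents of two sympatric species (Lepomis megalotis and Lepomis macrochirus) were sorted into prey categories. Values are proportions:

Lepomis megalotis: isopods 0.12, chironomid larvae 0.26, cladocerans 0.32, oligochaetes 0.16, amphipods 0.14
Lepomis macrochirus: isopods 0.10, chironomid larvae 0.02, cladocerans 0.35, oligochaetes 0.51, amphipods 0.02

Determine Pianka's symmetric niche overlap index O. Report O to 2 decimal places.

0.71

Σ p₁ᵢp₂ᵢ = 0.0120 + 0.0052 + 0.1120 + 0.0816 + 0.0028 = 0.2136
Σp_1ᵢ² = 0.12² + 0.26² + 0.32² + 0.16² + 0.14² = 0.0144 + 0.0676 + 0.1024 + 0.0256 + 0.0196 = 0.2296
Σp_2ᵢ² = 0.10² + 0.02² + 0.35² + 0.51² + 0.02² = 0.0100 + 0.0004 + 0.1225 + 0.2601 + 0.0004 = 0.3934
O = 0.2136 / √(0.2296 × 0.3934) = 0.2136 / 0.30054 = 0.7107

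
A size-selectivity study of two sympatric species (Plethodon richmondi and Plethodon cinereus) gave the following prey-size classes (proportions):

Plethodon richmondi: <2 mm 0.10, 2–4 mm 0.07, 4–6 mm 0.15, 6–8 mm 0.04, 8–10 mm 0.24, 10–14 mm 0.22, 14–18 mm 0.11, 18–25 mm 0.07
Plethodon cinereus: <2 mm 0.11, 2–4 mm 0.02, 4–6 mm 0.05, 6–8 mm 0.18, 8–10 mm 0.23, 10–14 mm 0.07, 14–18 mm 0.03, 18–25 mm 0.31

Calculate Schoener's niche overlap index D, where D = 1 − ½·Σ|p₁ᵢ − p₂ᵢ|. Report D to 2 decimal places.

Σ|p₁ᵢ − p₂ᵢ| = 0.01 + 0.05 + 0.10 + 0.14 + 0.01 + 0.15 + 0.08 + 0.24 = 0.78
D = 1 − ½ × 0.78 = 1 − 0.390 = 0.6100

0.61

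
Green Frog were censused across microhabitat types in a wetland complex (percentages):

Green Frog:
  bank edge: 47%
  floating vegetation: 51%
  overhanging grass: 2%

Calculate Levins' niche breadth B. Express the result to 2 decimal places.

2.08

Convert percentages to proportions (divide by 100).
Σpᵢ² = 0.47² + 0.51² + 0.02² = 0.2209 + 0.2601 + 0.0004 = 0.4814
B = 1 / 0.4814 = 2.0773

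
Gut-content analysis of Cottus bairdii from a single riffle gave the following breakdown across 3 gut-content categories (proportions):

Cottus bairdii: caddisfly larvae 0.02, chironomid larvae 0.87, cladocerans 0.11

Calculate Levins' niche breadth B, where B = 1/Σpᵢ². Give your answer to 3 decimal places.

1.300

Σpᵢ² = 0.02² + 0.87² + 0.11² = 0.0004 + 0.7569 + 0.0121 = 0.7694
B = 1 / 0.7694 = 1.29971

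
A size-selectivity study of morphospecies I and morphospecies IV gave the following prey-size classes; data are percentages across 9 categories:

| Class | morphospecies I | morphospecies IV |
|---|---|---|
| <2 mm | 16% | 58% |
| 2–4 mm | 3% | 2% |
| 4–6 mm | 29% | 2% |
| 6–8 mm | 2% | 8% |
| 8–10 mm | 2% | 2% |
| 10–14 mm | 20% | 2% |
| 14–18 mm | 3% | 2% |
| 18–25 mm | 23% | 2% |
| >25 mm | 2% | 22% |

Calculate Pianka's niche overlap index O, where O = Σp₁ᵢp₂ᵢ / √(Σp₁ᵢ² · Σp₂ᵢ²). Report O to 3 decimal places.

0.404

Convert percentages to proportions (divide by 100).
Σ p₁ᵢp₂ᵢ = 0.0928 + 0.0006 + 0.0058 + 0.0016 + 0.0004 + 0.0040 + 0.0006 + 0.0046 + 0.0044 = 0.1148
Σp_1ᵢ² = 0.16² + 0.03² + 0.29² + 0.02² + 0.02² + 0.20² + 0.03² + 0.23² + 0.02² = 0.0256 + 0.0009 + 0.0841 + 0.0004 + 0.0004 + 0.0400 + 0.0009 + 0.0529 + 0.0004 = 0.2056
Σp_2ᵢ² = 0.58² + 0.02² + 0.02² + 0.08² + 0.02² + 0.02² + 0.02² + 0.02² + 0.22² = 0.3364 + 0.0004 + 0.0004 + 0.0064 + 0.0004 + 0.0004 + 0.0004 + 0.0004 + 0.0484 = 0.3936
O = 0.1148 / √(0.2056 × 0.3936) = 0.1148 / 0.284472 = 0.40355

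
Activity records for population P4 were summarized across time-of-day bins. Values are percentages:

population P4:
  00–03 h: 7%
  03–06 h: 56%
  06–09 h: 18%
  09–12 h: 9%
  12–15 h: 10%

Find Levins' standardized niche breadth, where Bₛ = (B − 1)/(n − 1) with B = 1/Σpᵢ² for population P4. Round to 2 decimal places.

0.43

Convert percentages to proportions (divide by 100).
Σpᵢ² = 0.07² + 0.56² + 0.18² + 0.09² + 0.10² = 0.0049 + 0.3136 + 0.0324 + 0.0081 + 0.0100 = 0.3690
B = 1 / 0.3690 = 2.7100
Bₛ = (B − 1)/(n − 1) = (2.7100 − 1)/(5 − 1) = 1.7100/4 = 0.4275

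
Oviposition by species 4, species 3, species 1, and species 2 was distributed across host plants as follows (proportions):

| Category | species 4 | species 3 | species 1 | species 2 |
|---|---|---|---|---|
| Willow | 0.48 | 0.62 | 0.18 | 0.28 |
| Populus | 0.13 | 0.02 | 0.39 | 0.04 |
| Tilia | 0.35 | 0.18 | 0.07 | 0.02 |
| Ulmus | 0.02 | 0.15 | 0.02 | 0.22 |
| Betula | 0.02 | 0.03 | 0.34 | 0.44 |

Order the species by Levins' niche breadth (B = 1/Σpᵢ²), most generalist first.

Σp_4ᵢ² = 0.48² + 0.13² + 0.35² + 0.02² + 0.02² = 0.2304 + 0.0169 + 0.1225 + 0.0004 + 0.0004 = 0.3706
B_4 = 1 / 0.3706 = 2.6983
Σp_3ᵢ² = 0.62² + 0.02² + 0.18² + 0.15² + 0.03² = 0.3844 + 0.0004 + 0.0324 + 0.0225 + 0.0009 = 0.4406
B_3 = 1 / 0.4406 = 2.2696
Σp_1ᵢ² = 0.18² + 0.39² + 0.07² + 0.02² + 0.34² = 0.0324 + 0.1521 + 0.0049 + 0.0004 + 0.1156 = 0.3054
B_1 = 1 / 0.3054 = 3.2744
Σp_2ᵢ² = 0.28² + 0.04² + 0.02² + 0.22² + 0.44² = 0.0784 + 0.0016 + 0.0004 + 0.0484 + 0.1936 = 0.3224
B_2 = 1 / 0.3224 = 3.1017
Ranking by B (broadest → narrowest): species 1 (3.27) > species 2 (3.10) > species 4 (2.70) > species 3 (2.27)

species 1 > species 2 > species 4 > species 3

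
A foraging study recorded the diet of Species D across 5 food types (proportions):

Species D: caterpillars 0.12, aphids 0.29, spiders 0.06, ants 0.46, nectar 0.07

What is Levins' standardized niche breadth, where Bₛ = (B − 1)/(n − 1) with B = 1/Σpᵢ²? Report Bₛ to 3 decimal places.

0.535

Σpᵢ² = 0.12² + 0.29² + 0.06² + 0.46² + 0.07² = 0.0144 + 0.0841 + 0.0036 + 0.2116 + 0.0049 = 0.3186
B = 1 / 0.3186 = 3.13873
Bₛ = (B − 1)/(n − 1) = (3.13873 − 1)/(5 − 1) = 2.13873/4 = 0.53468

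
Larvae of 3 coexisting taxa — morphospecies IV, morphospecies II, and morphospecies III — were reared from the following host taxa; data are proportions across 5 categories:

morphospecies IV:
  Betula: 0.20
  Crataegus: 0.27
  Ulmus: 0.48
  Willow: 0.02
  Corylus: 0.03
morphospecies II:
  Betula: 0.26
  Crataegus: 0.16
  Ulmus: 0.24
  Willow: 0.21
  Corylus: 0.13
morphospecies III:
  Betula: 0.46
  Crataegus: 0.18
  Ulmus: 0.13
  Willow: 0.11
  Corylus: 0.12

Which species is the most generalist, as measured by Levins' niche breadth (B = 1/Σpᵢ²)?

morphospecies II

Σp_IVᵢ² = 0.20² + 0.27² + 0.48² + 0.02² + 0.03² = 0.0400 + 0.0729 + 0.2304 + 0.0004 + 0.0009 = 0.3446
B_IV = 1 / 0.3446 = 2.9019
Σp_IIᵢ² = 0.26² + 0.16² + 0.24² + 0.21² + 0.13² = 0.0676 + 0.0256 + 0.0576 + 0.0441 + 0.0169 = 0.2118
B_II = 1 / 0.2118 = 4.7214
Σp_IIIᵢ² = 0.46² + 0.18² + 0.13² + 0.11² + 0.12² = 0.2116 + 0.0324 + 0.0169 + 0.0121 + 0.0144 = 0.2874
B_III = 1 / 0.2874 = 3.4795
Highest B → broadest niche (most generalist): morphospecies II (B = 4.72).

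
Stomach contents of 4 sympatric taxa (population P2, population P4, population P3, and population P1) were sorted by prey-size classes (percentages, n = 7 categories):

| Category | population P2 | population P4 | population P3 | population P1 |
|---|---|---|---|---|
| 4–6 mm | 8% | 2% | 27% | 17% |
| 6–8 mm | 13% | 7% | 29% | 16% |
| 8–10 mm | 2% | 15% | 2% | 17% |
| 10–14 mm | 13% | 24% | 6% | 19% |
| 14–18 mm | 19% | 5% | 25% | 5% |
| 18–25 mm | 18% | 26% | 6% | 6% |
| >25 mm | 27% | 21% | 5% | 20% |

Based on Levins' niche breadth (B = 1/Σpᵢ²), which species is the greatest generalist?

population P1

Convert percentages to proportions (divide by 100).
Σp_P2ᵢ² = 0.08² + 0.13² + 0.02² + 0.13² + 0.19² + 0.18² + 0.27² = 0.0064 + 0.0169 + 0.0004 + 0.0169 + 0.0361 + 0.0324 + 0.0729 = 0.1820
B_P2 = 1 / 0.1820 = 5.4945
Σp_P4ᵢ² = 0.02² + 0.07² + 0.15² + 0.24² + 0.05² + 0.26² + 0.21² = 0.0004 + 0.0049 + 0.0225 + 0.0576 + 0.0025 + 0.0676 + 0.0441 = 0.1996
B_P4 = 1 / 0.1996 = 5.0100
Σp_P3ᵢ² = 0.27² + 0.29² + 0.02² + 0.06² + 0.25² + 0.06² + 0.05² = 0.0729 + 0.0841 + 0.0004 + 0.0036 + 0.0625 + 0.0036 + 0.0025 = 0.2296
B_P3 = 1 / 0.2296 = 4.3554
Σp_P1ᵢ² = 0.17² + 0.16² + 0.17² + 0.19² + 0.05² + 0.06² + 0.20² = 0.0289 + 0.0256 + 0.0289 + 0.0361 + 0.0025 + 0.0036 + 0.0400 = 0.1656
B_P1 = 1 / 0.1656 = 6.0386
Highest B → broadest niche (most generalist): population P1 (B = 6.04).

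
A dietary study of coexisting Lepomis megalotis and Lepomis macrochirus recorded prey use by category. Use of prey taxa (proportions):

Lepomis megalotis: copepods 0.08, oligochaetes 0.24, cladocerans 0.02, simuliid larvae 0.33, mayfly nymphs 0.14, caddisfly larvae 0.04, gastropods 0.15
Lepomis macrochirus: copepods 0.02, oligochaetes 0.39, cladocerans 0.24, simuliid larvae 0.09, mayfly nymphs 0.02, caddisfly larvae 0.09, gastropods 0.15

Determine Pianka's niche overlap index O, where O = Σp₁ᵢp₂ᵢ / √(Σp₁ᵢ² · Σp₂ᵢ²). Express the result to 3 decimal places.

Σ p₁ᵢp₂ᵢ = 0.0016 + 0.0936 + 0.0048 + 0.0297 + 0.0028 + 0.0036 + 0.0225 = 0.1586
Σp_1ᵢ² = 0.08² + 0.24² + 0.02² + 0.33² + 0.14² + 0.04² + 0.15² = 0.0064 + 0.0576 + 0.0004 + 0.1089 + 0.0196 + 0.0016 + 0.0225 = 0.2170
Σp_2ᵢ² = 0.02² + 0.39² + 0.24² + 0.09² + 0.02² + 0.09² + 0.15² = 0.0004 + 0.1521 + 0.0576 + 0.0081 + 0.0004 + 0.0081 + 0.0225 = 0.2492
O = 0.1586 / √(0.2170 × 0.2492) = 0.1586 / 0.232543 = 0.68202

0.682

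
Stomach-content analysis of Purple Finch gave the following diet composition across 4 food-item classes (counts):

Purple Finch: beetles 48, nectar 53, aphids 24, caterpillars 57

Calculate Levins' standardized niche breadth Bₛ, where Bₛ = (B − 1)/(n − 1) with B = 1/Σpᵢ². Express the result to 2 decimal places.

Proportions for Purple Finch (n=182): 48/182=0.2637, 53/182=0.2912, 24/182=0.1319, 57/182=0.3132
Σpᵢ² = 0.2637² + 0.2912² + 0.1319² + 0.3132² = 0.069538 + 0.084797 + 0.017398 + 0.098094 = 0.269827
B = 1 / 0.269827 = 3.7061
Bₛ = (B − 1)/(n − 1) = (3.7061 − 1)/(4 − 1) = 2.7061/3 = 0.9020

0.90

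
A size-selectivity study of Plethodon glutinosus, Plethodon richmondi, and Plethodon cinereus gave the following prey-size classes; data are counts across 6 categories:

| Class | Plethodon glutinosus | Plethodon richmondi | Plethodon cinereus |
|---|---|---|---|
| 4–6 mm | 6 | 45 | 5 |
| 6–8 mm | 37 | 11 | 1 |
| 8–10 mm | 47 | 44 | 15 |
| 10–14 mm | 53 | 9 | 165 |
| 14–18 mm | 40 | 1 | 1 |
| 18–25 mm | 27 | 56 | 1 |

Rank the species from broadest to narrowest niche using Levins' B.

Plethodon glutinosus > Plethodon richmondi > Plethodon cinereus

Proportions for Plethodon glutinosus (n=210): 6/210=0.0286, 37/210=0.1762, 47/210=0.2238, 53/210=0.2524, 40/210=0.1905, 27/210=0.1286
Proportions for Plethodon richmondi (n=166): 45/166=0.2711, 11/166=0.0663, 44/166=0.2651, 9/166=0.0542, 1/166=0.0060, 56/166=0.3373
Proportions for Plethodon cinereus (n=188): 5/188=0.0266, 1/188=0.0053, 15/188=0.0798, 165/188=0.8777, 1/188=0.0053, 1/188=0.0053
Σp_glutᵢ² = 0.0286² + 0.1762² + 0.2238² + 0.2524² + 0.1905² + 0.1286² = 0.000818 + 0.031046 + 0.050086 + 0.063706 + 0.036290 + 0.016538 = 0.198484
B_glut = 1 / 0.198484 = 5.0382
Σp_richᵢ² = 0.2711² + 0.0663² + 0.2651² + 0.0542² + 0.0060² + 0.3373² = 0.073495 + 0.004396 + 0.070278 + 0.002938 + 0.000036 + 0.113771 = 0.264914
B_rich = 1 / 0.264914 = 3.7748
Σp_cineᵢ² = 0.0266² + 0.0053² + 0.0798² + 0.8777² + 0.0053² + 0.0053² = 0.000708 + 0.000028 + 0.006368 + 0.770357 + 0.000028 + 0.000028 = 0.777517
B_cine = 1 / 0.777517 = 1.2861
Ranking by B (broadest → narrowest): Plethodon glutinosus (5.04) > Plethodon richmondi (3.77) > Plethodon cinereus (1.29)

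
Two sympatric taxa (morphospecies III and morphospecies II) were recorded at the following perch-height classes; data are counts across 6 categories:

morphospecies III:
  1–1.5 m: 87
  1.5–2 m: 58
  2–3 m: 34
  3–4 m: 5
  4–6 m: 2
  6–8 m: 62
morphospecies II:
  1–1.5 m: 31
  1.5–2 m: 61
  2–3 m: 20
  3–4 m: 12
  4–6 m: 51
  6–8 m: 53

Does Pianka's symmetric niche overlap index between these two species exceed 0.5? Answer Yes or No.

Yes

Proportions for morphospecies III (n=248): 87/248=0.3508, 58/248=0.2339, 34/248=0.1371, 5/248=0.0202, 2/248=0.0081, 62/248=0.2500
Proportions for morphospecies II (n=228): 31/228=0.1360, 61/228=0.2675, 20/228=0.0877, 12/228=0.0526, 51/228=0.2237, 53/228=0.2325
Σ p₁ᵢp₂ᵢ = 0.047709 + 0.062568 + 0.012024 + 0.001063 + 0.001812 + 0.058125 = 0.183301
Σp_1ᵢ² = 0.3508² + 0.2339² + 0.1371² + 0.0202² + 0.0081² + 0.2500² = 0.123061 + 0.054709 + 0.018796 + 0.000408 + 0.000066 + 0.062500 = 0.259540
Σp_2ᵢ² = 0.1360² + 0.2675² + 0.0877² + 0.0526² + 0.2237² + 0.2325² = 0.018496 + 0.071556 + 0.007691 + 0.002767 + 0.050042 + 0.054056 = 0.204608
O = 0.183301 / √(0.259540 × 0.204608) = 0.183301 / 0.2304430 = 0.7954
O = 0.7954 > 0.5 → Yes.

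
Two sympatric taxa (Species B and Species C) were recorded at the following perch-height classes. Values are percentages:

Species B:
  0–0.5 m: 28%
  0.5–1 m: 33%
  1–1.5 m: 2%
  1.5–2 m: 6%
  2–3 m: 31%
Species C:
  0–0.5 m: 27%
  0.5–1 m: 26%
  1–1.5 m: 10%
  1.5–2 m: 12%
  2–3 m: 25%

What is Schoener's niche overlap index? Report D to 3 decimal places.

0.860

Convert percentages to proportions (divide by 100).
Σ|p₁ᵢ − p₂ᵢ| = 0.01 + 0.07 + 0.08 + 0.06 + 0.06 = 0.28
D = 1 − ½ × 0.28 = 1 − 0.140 = 0.86000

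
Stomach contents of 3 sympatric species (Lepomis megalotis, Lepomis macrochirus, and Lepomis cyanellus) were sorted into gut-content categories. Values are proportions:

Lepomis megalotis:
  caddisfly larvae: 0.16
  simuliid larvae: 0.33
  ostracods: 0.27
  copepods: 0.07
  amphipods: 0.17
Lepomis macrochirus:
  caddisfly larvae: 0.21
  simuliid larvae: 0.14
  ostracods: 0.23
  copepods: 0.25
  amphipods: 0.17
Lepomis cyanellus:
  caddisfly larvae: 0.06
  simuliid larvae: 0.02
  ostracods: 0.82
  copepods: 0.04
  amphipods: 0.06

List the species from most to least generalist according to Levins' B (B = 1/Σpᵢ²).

Lepomis macrochirus > Lepomis megalotis > Lepomis cyanellus

Σp_megaᵢ² = 0.16² + 0.33² + 0.27² + 0.07² + 0.17² = 0.0256 + 0.1089 + 0.0729 + 0.0049 + 0.0289 = 0.2412
B_mega = 1 / 0.2412 = 4.1459
Σp_macrᵢ² = 0.21² + 0.14² + 0.23² + 0.25² + 0.17² = 0.0441 + 0.0196 + 0.0529 + 0.0625 + 0.0289 = 0.2080
B_macr = 1 / 0.2080 = 4.8077
Σp_cyanᵢ² = 0.06² + 0.02² + 0.82² + 0.04² + 0.06² = 0.0036 + 0.0004 + 0.6724 + 0.0016 + 0.0036 = 0.6816
B_cyan = 1 / 0.6816 = 1.4671
Ranking by B (broadest → narrowest): Lepomis macrochirus (4.81) > Lepomis megalotis (4.15) > Lepomis cyanellus (1.47)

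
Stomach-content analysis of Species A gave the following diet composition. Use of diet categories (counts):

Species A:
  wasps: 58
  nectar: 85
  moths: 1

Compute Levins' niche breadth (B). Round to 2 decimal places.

1.96

Proportions for Species A (n=144): 58/144=0.4028, 85/144=0.5903, 1/144=0.0069
Σpᵢ² = 0.4028² + 0.5903² + 0.0069² = 0.162248 + 0.348454 + 0.000048 = 0.510750
B = 1 / 0.510750 = 1.9579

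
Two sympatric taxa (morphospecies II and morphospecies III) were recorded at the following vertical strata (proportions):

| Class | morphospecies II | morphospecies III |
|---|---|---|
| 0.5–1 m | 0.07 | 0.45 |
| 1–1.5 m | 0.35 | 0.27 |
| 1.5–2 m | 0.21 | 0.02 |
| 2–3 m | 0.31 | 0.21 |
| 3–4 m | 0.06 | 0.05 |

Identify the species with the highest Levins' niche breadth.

Σp_IIᵢ² = 0.07² + 0.35² + 0.21² + 0.31² + 0.06² = 0.0049 + 0.1225 + 0.0441 + 0.0961 + 0.0036 = 0.2712
B_II = 1 / 0.2712 = 3.6873
Σp_IIIᵢ² = 0.45² + 0.27² + 0.02² + 0.21² + 0.05² = 0.2025 + 0.0729 + 0.0004 + 0.0441 + 0.0025 = 0.3224
B_III = 1 / 0.3224 = 3.1017
Highest B → broadest niche (most generalist): morphospecies II (B = 3.69).

morphospecies II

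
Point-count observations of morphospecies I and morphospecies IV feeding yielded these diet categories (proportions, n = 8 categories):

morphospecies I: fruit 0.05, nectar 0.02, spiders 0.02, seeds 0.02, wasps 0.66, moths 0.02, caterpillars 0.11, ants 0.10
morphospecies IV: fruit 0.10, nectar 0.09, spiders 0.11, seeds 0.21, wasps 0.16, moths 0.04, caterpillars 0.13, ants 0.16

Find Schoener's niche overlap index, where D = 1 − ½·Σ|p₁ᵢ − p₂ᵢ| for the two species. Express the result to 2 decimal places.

Σ|p₁ᵢ − p₂ᵢ| = 0.05 + 0.07 + 0.09 + 0.19 + 0.50 + 0.02 + 0.02 + 0.06 = 1.00
D = 1 − ½ × 1.00 = 1 − 0.500 = 0.5000

0.50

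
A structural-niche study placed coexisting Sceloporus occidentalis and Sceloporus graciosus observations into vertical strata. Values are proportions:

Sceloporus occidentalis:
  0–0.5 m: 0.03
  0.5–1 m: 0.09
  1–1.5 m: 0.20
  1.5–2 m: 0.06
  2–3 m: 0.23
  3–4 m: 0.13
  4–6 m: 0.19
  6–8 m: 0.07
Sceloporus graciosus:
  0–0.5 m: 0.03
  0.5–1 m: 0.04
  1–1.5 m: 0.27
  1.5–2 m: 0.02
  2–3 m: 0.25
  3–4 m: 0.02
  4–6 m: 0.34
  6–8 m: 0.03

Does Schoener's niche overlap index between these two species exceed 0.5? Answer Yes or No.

Yes

Σ|p₁ᵢ − p₂ᵢ| = 0.00 + 0.05 + 0.07 + 0.04 + 0.02 + 0.11 + 0.15 + 0.04 = 0.48
D = 1 − ½ × 0.48 = 1 − 0.240 = 0.7600
D = 0.7600 > 0.5 → Yes.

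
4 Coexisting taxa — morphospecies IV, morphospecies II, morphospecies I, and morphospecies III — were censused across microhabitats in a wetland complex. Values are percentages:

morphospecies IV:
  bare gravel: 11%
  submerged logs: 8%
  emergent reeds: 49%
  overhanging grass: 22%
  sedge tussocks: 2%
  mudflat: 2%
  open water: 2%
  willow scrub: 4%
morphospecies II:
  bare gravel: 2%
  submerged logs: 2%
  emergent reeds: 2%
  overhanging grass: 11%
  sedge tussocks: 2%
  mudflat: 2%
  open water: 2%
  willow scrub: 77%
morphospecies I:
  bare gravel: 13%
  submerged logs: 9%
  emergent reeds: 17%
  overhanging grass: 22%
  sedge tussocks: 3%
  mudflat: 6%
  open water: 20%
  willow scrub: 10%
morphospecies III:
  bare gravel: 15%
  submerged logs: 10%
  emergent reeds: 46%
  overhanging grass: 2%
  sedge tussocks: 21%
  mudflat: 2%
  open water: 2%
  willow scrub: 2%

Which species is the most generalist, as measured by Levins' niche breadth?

Convert percentages to proportions (divide by 100).
Σp_IVᵢ² = 0.11² + 0.08² + 0.49² + 0.22² + 0.02² + 0.02² + 0.02² + 0.04² = 0.0121 + 0.0064 + 0.2401 + 0.0484 + 0.0004 + 0.0004 + 0.0004 + 0.0016 = 0.3098
B_IV = 1 / 0.3098 = 3.2279
Σp_IIᵢ² = 0.02² + 0.02² + 0.02² + 0.11² + 0.02² + 0.02² + 0.02² + 0.77² = 0.0004 + 0.0004 + 0.0004 + 0.0121 + 0.0004 + 0.0004 + 0.0004 + 0.5929 = 0.6074
B_II = 1 / 0.6074 = 1.6464
Σp_Iᵢ² = 0.13² + 0.09² + 0.17² + 0.22² + 0.03² + 0.06² + 0.20² + 0.10² = 0.0169 + 0.0081 + 0.0289 + 0.0484 + 0.0009 + 0.0036 + 0.0400 + 0.0100 = 0.1568
B_I = 1 / 0.1568 = 6.3776
Σp_IIIᵢ² = 0.15² + 0.10² + 0.46² + 0.02² + 0.21² + 0.02² + 0.02² + 0.02² = 0.0225 + 0.0100 + 0.2116 + 0.0004 + 0.0441 + 0.0004 + 0.0004 + 0.0004 = 0.2898
B_III = 1 / 0.2898 = 3.4507
Highest B → broadest niche (most generalist): morphospecies I (B = 6.38).

morphospecies I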